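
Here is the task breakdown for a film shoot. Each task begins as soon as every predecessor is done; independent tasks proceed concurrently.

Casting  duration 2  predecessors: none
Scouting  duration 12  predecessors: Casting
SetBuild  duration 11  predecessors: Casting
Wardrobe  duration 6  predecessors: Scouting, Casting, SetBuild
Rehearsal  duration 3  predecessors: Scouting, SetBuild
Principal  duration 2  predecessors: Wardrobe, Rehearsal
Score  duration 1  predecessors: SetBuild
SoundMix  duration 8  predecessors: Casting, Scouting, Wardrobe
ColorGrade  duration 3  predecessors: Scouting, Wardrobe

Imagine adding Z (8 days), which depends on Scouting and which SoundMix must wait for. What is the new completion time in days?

Originally the schedule takes 28 days.
With Z inserted, SoundMix now waits for max(Casting, Scouting, Wardrobe, Z).
New critical path: Casting→Scouting→Z→SoundMix = 2+12+8+8 = 30 ⇒ 30 days.

30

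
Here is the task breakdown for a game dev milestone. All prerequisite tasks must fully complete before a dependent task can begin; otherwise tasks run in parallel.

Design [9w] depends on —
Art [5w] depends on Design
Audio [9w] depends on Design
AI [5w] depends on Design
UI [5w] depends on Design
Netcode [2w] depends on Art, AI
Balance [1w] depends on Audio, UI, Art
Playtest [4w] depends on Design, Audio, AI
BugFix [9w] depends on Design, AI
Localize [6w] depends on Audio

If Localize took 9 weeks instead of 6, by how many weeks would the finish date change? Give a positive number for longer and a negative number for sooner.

3

Critical path before the change: Design→Audio→Localize = 9+9+6 = 24 giving 24 weeks.
Since Localize is critical, the +3 change carries straight to that chain (now 27 weeks).
The critical path is still Design→Audio→Localize; finish is now 27 weeks.
Change in finish: 27 − 24 = +3 weeks.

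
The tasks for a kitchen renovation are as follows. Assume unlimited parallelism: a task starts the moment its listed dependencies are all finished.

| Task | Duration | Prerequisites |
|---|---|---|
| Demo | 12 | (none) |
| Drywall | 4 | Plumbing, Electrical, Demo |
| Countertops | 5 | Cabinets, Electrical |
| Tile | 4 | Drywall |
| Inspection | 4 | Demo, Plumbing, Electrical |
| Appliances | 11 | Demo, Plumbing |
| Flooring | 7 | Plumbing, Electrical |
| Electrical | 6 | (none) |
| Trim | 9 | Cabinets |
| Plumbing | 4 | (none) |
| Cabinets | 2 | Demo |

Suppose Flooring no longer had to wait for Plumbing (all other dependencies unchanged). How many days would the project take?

23

Before: longest chain Demo→Cabinets→Trim = 12+2+9 = 23, finish 23.
Dropping Plumbing→Flooring doesn't change Flooring's earliest start (6); another predecessor still binds.
The longest chain is now Demo→Cabinets→Trim = 12+2+9 = 23, so the project takes 23 days.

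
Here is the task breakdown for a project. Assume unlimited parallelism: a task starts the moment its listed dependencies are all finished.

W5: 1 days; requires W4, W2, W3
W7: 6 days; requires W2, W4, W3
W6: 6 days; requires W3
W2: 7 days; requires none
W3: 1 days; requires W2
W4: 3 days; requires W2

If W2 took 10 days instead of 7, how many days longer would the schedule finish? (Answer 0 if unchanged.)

As given, the longest chain is W2→W4→W7 = 7+3+6 = 16, so the finish is 16 days.
W2 lies on that path, so at 10 days the path becomes 19 days.
The critical path is still W2→W4→W7; finish is now 19 days.
Change in finish: 19 − 16 = +3 days.

3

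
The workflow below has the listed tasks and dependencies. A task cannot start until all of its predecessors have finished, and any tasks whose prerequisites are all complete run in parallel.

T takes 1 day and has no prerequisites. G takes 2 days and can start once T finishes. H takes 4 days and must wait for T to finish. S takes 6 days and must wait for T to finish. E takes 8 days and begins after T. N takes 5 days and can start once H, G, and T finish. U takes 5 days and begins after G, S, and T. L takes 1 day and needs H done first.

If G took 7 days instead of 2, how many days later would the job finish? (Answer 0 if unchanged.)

1

Baseline: T→S→U = 1+6+5 = 12 → 12 days.
G has 4 days of float (longest path through it is 8).
New critical path: T→G→N = 1+7+5 = 13 ⇒ 13 days.
Change in finish: 13 − 12 = +1 days.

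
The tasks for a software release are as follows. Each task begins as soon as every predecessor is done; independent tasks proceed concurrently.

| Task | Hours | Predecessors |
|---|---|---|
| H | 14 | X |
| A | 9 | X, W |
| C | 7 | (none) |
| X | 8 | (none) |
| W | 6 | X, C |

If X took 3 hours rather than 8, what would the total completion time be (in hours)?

22

Critical path before the change: X→W→A = 8+6+9 = 23 giving 23 hours.
X is on the critical path; changing it to 3 makes that path 18 hours.
Now C→W→A = 7+6+9 = 22 is longest, so the finish becomes 22 hours.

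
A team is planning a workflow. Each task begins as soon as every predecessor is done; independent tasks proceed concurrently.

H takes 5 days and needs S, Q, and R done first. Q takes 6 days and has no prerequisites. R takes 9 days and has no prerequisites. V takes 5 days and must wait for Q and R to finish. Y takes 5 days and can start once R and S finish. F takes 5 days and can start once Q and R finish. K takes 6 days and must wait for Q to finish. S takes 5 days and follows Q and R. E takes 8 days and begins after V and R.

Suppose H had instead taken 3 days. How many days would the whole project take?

Baseline: R→V→E = 9+5+8 = 22 → 22 days.
H has 3 days of float (longest path through it is 19).
No other chain overtakes it, so the finish is 22 days.

22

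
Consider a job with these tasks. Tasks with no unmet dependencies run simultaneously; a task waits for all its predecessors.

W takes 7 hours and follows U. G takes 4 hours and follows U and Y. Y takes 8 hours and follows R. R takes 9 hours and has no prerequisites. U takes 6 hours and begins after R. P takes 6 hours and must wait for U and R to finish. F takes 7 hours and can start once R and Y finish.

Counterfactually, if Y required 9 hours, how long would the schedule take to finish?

As given, the longest chain is R→Y→F = 9+8+7 = 24, so the finish is 24 hours.
Y is on the critical path; changing it to 9 makes that path 25 hours.
The critical path is still R→Y→F; finish is now 25 hours.

25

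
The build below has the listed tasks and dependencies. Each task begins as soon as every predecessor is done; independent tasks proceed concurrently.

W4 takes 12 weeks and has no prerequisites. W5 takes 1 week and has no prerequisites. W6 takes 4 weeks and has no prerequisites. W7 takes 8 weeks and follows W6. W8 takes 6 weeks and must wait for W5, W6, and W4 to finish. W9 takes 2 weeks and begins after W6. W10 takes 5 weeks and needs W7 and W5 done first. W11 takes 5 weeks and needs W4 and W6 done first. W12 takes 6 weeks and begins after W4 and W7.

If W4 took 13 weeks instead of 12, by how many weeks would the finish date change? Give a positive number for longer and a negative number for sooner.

As given, the longest chain is W4→W8 = 12+6 = 18, so the finish is 18 weeks.
Since W4 is critical, the +1 change carries straight to that chain (now 19 weeks).
The critical path is still W4→W8; finish is now 19 weeks.
Change in finish: 19 − 18 = +1 weeks.

1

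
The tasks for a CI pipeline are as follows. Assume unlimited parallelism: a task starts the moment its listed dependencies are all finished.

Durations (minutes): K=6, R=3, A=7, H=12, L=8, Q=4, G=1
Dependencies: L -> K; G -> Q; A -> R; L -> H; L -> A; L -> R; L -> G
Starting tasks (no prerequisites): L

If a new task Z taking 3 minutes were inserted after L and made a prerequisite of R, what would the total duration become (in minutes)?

Originally the schedule takes 20 minutes.
With Z inserted, R now waits for max(A, L, Z).
New critical path: L→H = 8+12 = 20 ⇒ 20 minutes.

20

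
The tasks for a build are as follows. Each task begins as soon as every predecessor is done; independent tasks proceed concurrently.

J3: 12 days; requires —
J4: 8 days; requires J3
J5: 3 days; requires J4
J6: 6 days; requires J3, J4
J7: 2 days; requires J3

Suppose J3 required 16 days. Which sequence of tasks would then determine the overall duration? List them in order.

J3, J4, J6

Actual critical path: J3→J4→J6 = 12+8+6 = 26 ⇒ 26 days.
Since J3 is critical, the +4 change carries straight to that chain (now 30 days).
That remains the longest chain; total 30 days.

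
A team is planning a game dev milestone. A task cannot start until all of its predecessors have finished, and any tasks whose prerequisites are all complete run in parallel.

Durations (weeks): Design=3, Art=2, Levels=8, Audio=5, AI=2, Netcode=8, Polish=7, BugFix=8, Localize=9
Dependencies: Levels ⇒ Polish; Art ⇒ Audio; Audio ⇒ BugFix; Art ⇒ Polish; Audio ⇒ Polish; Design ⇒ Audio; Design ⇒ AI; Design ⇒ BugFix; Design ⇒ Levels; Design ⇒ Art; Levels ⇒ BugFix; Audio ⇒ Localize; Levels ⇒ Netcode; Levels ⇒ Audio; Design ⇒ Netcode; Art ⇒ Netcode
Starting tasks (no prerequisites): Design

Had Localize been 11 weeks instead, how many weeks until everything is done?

Critical path before the change: Design→Levels→Audio→Localize = 3+8+5+9 = 25 giving 25 weeks.
Localize is on the critical path; changing it to 11 makes that path 27 weeks.
No other chain overtakes it, so the finish is 27 weeks.

27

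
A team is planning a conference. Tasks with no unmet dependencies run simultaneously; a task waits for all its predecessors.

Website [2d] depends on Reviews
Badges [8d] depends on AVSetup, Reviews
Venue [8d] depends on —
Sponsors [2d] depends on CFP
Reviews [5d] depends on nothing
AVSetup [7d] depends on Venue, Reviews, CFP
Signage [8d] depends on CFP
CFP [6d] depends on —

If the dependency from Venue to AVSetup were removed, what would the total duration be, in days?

21

Original critical path: Venue→AVSetup→Badges = 8+7+8 = 23 ⇒ 23 days.
Without Venue→AVSetup, AVSetup's earliest start moves from 8 to 6.
After: CFP→AVSetup→Badges = 6+7+8 = 21 → 21 days.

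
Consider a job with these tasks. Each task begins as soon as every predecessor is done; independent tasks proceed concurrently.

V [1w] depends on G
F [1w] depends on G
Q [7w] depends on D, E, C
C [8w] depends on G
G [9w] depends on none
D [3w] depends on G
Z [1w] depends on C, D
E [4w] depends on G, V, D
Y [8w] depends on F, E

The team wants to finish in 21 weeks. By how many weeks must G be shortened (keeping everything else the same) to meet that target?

3

Current finish: 24 weeks; target: 21.
G is on every critical path, so each week cut from G cuts the finish by one (this holds down to a finish of 16).
Need 24 − 21 = 3 weeks off G → G becomes 6 weeks, finish becomes 21.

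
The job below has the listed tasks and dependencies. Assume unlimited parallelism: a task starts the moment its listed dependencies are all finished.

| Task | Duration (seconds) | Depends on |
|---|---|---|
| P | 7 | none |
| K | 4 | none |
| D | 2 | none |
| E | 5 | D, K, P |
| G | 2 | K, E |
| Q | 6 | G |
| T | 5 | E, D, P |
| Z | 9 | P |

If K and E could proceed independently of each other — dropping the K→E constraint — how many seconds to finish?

20

Before: longest chain P→E→G→Q = 7+5+2+6 = 20, finish 20.
Dropping K→E doesn't change E's earliest start (7); another predecessor still binds.
New critical path: P→E→G→Q = 7+5+2+6 = 20 ⇒ 20 seconds.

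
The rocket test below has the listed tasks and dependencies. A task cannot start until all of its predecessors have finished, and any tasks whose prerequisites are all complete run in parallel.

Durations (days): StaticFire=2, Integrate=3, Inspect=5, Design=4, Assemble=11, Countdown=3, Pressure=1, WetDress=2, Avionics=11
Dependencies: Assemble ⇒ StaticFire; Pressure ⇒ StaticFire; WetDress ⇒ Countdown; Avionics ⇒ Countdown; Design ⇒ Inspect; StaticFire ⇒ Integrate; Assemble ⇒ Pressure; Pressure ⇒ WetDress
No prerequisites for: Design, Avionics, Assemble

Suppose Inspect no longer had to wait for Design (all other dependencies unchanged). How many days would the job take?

Original critical path: Assemble→Pressure→WetDress→Countdown = 11+1+2+3 = 17 ⇒ 17 days.
Without Design→Inspect, Inspect's earliest start moves from 4 to 0.
New critical path: Assemble→Pressure→WetDress→Countdown = 11+1+2+3 = 17 ⇒ 17 days.

17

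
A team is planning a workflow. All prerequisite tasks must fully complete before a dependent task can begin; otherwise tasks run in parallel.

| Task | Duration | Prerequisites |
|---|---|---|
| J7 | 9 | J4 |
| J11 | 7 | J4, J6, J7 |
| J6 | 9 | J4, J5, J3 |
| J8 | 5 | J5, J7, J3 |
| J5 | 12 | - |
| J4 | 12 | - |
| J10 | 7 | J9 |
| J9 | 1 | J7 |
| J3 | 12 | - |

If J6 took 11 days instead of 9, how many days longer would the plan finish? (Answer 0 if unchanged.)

1

As given, the longest chain is J4→J7→J9→J10 = 12+9+1+7 = 29, so the finish is 29 days.
J6 has 1 day of float (longest path through it is 28).
Now J3→J6→J11 = 12+11+7 = 30 is longest, so the finish becomes 30 days.
Change in finish: 30 − 29 = +1 days.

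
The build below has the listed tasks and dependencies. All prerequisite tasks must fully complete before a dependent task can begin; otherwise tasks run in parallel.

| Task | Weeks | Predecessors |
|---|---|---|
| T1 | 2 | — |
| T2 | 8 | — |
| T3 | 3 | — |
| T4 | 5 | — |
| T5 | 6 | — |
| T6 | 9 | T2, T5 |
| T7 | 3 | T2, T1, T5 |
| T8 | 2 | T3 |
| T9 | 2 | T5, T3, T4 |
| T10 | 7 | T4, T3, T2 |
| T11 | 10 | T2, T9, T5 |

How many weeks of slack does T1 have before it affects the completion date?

Critical path: T2→T11 = 8+10 = 18, so the finish is 18 weeks.
The longest chain containing T1 totals 5 weeks.
Slack of T1 = 13 − 0 = 13 weeks.

13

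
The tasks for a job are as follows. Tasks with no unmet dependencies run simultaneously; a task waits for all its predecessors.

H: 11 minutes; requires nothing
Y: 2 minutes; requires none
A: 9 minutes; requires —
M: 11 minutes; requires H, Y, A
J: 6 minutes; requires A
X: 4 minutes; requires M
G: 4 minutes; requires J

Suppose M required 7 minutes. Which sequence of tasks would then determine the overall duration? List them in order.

As given, the longest chain is H→M→X = 11+11+4 = 26, so the finish is 26 minutes.
Since M is critical, the -4 change carries straight to that chain (now 22 minutes).
That remains the longest chain; total 22 minutes.

H, M, X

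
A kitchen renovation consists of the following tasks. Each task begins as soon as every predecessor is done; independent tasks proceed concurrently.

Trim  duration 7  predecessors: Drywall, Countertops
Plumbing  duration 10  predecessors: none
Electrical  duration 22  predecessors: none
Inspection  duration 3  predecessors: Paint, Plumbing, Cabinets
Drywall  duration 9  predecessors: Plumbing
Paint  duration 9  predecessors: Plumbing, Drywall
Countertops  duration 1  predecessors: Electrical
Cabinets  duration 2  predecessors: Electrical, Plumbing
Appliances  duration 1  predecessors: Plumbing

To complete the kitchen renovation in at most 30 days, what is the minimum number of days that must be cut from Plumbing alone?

1

Current finish: 31 days; target: 30.
Plumbing is on every critical path, so each day cut from Plumbing cuts the finish by one (this holds down to a finish of 30).
Need 31 − 30 = 1 day off Plumbing → Plumbing becomes 9 days, finish becomes 30.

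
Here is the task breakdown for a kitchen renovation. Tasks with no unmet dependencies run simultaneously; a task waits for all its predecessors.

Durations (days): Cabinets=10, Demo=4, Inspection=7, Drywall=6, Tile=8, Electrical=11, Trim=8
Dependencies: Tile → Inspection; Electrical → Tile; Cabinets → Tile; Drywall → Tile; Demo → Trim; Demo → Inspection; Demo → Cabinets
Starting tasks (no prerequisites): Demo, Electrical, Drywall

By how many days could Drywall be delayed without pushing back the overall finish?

8

Critical path: Demo→Cabinets→Tile→Inspection = 4+10+8+7 = 29, so the finish is 29 days.
The longest chain containing Drywall totals 21 days.
Float = 29 − 21 = 8.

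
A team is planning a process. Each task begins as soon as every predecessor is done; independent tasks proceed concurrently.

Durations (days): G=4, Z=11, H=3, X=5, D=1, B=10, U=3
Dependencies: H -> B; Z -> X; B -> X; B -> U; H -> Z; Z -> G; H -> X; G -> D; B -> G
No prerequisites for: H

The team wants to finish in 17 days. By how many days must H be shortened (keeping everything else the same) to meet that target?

Current finish: 19 days; target: 17.
H is on every critical path, so each day cut from H cuts the finish by one (this holds down to a finish of 17).
Need 19 − 17 = 2 days off H → H becomes 1 day, finish becomes 17.

2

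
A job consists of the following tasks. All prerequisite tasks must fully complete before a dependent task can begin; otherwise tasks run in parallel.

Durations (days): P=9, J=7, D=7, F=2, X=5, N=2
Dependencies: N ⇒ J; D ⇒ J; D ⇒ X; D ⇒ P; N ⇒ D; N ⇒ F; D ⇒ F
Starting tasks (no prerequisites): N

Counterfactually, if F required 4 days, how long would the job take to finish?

The binding path is N→D→P = 2+7+9 = 18; finish at 18 days.
The longest path through F is only 11 days, so F has float 7.
That remains the longest chain; total 18 days.

18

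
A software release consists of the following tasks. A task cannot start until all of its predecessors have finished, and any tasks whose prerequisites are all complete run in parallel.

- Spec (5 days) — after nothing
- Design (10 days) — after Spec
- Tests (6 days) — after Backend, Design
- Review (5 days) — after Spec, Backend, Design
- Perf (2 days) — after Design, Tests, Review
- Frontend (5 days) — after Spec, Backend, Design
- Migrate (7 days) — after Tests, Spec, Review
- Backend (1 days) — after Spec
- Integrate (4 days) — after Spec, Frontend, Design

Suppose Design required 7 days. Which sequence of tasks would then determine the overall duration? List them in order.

Spec, Design, Tests, Migrate

The binding path is Spec→Design→Tests→Migrate = 5+10+6+7 = 28; finish at 28 days.
Since Design is critical, the -3 change carries straight to that chain (now 25 days).
That remains the longest chain; total 25 days.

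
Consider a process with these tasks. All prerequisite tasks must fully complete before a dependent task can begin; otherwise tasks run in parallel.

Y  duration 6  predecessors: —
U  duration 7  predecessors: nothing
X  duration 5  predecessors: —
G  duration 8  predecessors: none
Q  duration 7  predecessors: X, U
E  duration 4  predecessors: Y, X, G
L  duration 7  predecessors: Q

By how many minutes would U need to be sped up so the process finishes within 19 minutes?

Current finish: 21 minutes; target: 19.
U is on every critical path, so each minute cut from U cuts the finish by one (this holds down to a finish of 19).
Need 21 − 19 = 2 minutes off U → U becomes 5 minutes, finish becomes 19.

2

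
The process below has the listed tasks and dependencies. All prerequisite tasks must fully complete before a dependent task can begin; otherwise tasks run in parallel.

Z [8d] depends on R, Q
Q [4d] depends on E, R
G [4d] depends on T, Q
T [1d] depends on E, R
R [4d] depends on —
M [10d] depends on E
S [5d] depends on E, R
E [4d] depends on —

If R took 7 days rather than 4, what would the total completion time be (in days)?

19

Baseline: R→Q→Z = 4+4+8 = 16 → 16 days.
R lies on that path, so at 7 days the path becomes 19 days.
That remains the longest chain; total 19 days.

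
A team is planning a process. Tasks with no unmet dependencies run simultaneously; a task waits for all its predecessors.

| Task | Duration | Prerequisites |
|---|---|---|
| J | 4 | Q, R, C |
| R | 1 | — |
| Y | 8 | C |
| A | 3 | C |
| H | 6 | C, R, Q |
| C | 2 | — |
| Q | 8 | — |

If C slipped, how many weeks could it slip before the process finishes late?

Critical path: Q→H = 8+6 = 14, so the finish is 14 weeks.
Longest path through C: 10 weeks (earliest finish 2, latest finish 6).
Slack of C = 4 − 0 = 4 weeks.

4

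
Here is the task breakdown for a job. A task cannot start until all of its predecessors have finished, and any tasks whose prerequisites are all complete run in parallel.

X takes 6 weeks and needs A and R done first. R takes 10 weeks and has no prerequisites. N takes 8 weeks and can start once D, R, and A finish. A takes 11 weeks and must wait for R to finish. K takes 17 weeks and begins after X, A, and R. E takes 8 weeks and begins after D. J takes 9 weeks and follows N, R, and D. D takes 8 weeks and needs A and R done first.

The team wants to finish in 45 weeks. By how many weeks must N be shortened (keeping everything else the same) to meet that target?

Current finish: 46 weeks; target: 45.
N is on every critical path, so each week cut from N cuts the finish by one (this holds down to a finish of 44).
Need 46 − 45 = 1 week off N → N becomes 7 weeks, finish becomes 45.

1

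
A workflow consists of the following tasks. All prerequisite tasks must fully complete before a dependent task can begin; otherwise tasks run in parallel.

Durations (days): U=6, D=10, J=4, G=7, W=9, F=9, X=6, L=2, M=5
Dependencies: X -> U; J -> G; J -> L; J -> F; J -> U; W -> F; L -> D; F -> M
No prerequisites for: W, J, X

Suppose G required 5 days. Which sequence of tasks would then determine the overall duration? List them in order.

Actual critical path: W→F→M = 9+9+5 = 23 ⇒ 23 days.
G is off the critical path — its longest chain is 11 days, giving 12 of slack.
No other chain overtakes it, so the finish is 23 days.

W, F, M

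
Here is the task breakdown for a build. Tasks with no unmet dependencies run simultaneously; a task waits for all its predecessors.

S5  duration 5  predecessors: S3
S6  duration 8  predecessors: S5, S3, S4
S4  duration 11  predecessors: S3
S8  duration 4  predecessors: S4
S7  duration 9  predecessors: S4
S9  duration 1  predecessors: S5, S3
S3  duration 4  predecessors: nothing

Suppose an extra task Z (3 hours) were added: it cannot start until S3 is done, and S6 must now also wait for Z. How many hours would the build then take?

Originally the build takes 24 hours.
With Z inserted, S6 now waits for max(S5, S3, S4, Z).
New critical path: S3→S4→S7 = 4+11+9 = 24 ⇒ 24 hours.

24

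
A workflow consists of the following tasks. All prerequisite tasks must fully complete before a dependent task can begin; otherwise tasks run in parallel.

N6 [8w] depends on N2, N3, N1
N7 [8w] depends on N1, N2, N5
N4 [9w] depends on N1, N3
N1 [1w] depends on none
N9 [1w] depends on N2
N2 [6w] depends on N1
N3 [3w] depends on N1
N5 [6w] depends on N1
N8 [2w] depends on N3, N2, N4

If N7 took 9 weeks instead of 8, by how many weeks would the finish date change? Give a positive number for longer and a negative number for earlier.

Actual critical path: N1→N2→N7 = 1+6+8 = 15 ⇒ 15 weeks.
N7 is on the critical path; changing it to 9 makes that path 16 weeks.
No other chain overtakes it, so the finish is 16 weeks.
Change in finish: 16 − 15 = +1 weeks.

1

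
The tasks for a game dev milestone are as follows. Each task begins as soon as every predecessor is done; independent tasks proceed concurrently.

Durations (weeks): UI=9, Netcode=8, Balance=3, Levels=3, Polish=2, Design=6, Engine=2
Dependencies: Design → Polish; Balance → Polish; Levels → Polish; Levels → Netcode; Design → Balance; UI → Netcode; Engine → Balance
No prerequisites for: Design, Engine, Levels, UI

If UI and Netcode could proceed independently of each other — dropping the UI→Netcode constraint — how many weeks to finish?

Original critical path: UI→Netcode = 9+8 = 17 ⇒ 17 weeks.
Without UI→Netcode, Netcode's earliest start moves from 9 to 3.
The longest chain is now Design→Balance→Polish = 6+3+2 = 11, so the plan takes 11 weeks.

11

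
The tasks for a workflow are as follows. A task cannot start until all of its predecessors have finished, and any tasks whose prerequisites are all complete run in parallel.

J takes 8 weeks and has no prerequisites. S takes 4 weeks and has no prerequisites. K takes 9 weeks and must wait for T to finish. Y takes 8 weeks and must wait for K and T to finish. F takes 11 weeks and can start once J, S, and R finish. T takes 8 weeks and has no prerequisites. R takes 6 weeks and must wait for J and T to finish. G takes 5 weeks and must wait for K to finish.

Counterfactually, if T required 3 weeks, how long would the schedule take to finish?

The binding path is T→K→Y = 8+9+8 = 25; finish at 25 weeks.
Since T is critical, the -5 change carries straight to that chain (now 20 weeks).
New critical path: J→R→F = 8+6+11 = 25 ⇒ 25 weeks.

25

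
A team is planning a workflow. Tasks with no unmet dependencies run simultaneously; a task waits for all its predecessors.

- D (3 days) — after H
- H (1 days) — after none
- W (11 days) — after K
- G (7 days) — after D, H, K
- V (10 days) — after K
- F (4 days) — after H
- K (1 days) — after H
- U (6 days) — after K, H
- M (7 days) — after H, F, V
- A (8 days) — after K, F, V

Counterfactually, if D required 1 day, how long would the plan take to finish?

20

As given, the longest chain is H→K→V→A = 1+1+10+8 = 20, so the finish is 20 days.
D is off the critical path — its longest chain is 11 days, giving 9 of slack.
No other chain overtakes it, so the finish is 20 days.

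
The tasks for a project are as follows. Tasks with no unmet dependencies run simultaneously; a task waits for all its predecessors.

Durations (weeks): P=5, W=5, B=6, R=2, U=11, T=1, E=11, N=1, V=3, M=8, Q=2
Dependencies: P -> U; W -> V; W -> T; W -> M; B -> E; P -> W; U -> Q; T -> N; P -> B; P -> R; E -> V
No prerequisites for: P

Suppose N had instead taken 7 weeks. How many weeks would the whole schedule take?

25

Actual critical path: P→B→E→V = 5+6+11+3 = 25 ⇒ 25 weeks.
N has 13 weeks of float (longest path through it is 12).
The critical path is still P→B→E→V; finish is now 25 weeks.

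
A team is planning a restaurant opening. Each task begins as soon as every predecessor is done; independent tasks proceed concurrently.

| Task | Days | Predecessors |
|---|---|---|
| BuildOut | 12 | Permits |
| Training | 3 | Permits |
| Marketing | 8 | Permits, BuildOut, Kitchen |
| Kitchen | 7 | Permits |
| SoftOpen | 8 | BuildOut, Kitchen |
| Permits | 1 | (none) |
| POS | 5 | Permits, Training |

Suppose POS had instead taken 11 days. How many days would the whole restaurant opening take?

The binding path is Permits→BuildOut→Marketing = 1+12+8 = 21; finish at 21 days.
POS is off the critical path — its longest chain is 9 days, giving 12 of slack.
The critical path is still Permits→BuildOut→Marketing; finish is now 21 days.

21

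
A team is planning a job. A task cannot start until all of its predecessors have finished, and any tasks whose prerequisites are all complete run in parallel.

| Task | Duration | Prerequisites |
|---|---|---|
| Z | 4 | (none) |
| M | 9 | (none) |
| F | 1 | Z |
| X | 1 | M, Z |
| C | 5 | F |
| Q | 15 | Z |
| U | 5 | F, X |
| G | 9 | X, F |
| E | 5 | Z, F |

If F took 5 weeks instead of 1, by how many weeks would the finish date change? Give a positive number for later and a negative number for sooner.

As given, the longest chain is Z→Q = 4+15 = 19, so the finish is 19 weeks.
F is off the critical path — its longest chain is 14 weeks, giving 5 of slack.
The critical path is still Z→Q; finish is now 19 weeks.
Change in finish: 19 − 19 = +0 weeks.

0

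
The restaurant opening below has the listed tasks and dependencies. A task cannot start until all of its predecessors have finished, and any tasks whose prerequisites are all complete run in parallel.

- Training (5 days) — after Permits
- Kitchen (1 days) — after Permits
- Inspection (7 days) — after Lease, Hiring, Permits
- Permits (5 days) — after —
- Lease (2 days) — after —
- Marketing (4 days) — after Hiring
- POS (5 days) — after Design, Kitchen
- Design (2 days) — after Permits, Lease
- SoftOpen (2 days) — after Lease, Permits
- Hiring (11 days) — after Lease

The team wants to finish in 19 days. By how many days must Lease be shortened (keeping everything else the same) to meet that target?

Current finish: 20 days; target: 19.
Lease is on every critical path, so each day cut from Lease cuts the finish by one (this holds down to a finish of 19).
Need 20 − 19 = 1 day off Lease → Lease becomes 1 day, finish becomes 19.

1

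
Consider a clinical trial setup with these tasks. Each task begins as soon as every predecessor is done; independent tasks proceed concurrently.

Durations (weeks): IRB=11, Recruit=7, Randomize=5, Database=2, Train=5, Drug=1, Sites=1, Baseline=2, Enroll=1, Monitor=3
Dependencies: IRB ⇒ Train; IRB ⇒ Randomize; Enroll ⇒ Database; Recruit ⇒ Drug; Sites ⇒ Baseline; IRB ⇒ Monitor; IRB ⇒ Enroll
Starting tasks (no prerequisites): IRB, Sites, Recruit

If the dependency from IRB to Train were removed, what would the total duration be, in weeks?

Original critical path: IRB→Train = 11+5 = 16 ⇒ 16 weeks.
Without IRB→Train, Train's earliest start moves from 11 to 0.
The longest chain is now IRB→Randomize = 11+5 = 16, so the clinical trial setup takes 16 weeks.

16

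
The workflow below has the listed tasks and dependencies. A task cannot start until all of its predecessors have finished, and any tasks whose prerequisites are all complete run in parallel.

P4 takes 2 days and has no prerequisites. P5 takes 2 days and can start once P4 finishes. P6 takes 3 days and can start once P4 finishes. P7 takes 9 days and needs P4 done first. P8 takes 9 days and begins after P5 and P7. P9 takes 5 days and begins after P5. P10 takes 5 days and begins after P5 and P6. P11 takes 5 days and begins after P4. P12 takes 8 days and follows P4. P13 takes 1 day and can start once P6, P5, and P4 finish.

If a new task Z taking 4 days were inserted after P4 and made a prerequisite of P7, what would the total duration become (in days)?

Originally the workflow takes 20 days.
With Z inserted, P7 now waits for max(P4, Z).
New critical path: P4→Z→P7→P8 = 2+4+9+9 = 24 ⇒ 24 days.

24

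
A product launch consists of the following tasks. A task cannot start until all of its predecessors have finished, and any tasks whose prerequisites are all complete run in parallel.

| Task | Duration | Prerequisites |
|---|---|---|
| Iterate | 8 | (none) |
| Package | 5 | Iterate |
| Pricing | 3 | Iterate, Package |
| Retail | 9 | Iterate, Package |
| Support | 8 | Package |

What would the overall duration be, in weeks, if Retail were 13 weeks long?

Baseline: Iterate→Package→Retail = 8+5+9 = 22 → 22 weeks.
Retail lies on that path, so at 13 weeks the path becomes 26 weeks.
The critical path is still Iterate→Package→Retail; finish is now 26 weeks.

26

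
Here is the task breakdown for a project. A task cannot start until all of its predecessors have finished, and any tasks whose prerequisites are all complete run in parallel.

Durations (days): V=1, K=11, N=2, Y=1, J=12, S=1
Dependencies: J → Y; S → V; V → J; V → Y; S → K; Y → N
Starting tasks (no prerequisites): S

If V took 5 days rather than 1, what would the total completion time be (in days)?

Baseline: S→V→J→Y→N = 1+1+12+1+2 = 17 → 17 days.
Since V is critical, the +4 change carries straight to that chain (now 21 days).
No other chain overtakes it, so the finish is 21 days.

21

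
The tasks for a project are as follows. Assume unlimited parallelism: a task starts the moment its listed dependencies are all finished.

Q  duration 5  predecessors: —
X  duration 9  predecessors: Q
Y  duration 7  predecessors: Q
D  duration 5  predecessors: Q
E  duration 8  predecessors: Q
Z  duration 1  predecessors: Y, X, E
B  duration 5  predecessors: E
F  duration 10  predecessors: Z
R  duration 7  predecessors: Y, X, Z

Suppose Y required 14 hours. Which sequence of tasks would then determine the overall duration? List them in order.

As given, the longest chain is Q→X→Z→F = 5+9+1+10 = 25, so the finish is 25 hours.
Y has 2 hours of float (longest path through it is 23).
Now Q→Y→Z→F = 5+14+1+10 = 30 is longest, so the finish becomes 30 hours.

Q, Y, Z, F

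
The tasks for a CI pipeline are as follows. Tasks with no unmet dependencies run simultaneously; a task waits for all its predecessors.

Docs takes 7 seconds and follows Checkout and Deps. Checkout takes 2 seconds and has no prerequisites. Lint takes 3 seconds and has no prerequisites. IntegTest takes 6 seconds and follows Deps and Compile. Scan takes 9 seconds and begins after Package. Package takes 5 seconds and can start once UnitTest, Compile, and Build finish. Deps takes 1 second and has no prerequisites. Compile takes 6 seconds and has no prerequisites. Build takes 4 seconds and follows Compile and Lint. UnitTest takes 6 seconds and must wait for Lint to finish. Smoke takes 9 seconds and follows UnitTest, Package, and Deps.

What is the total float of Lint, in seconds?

Compile→Build→Package→Scan = 6+4+5+9 = 24 sets the makespan at 24 seconds.
Longest path through Lint: 23 seconds (earliest finish 3, latest finish 4).
Float = 24 − 23 = 1.

1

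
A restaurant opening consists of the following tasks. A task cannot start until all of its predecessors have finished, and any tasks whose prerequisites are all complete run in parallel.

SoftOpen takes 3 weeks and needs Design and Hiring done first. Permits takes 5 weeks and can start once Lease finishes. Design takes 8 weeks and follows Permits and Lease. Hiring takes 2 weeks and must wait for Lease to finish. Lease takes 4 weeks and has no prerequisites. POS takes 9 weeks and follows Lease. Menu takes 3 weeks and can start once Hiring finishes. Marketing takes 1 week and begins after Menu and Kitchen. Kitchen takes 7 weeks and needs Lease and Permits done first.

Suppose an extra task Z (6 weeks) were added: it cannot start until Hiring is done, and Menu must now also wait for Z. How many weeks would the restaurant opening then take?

20

Originally the restaurant opening takes 20 weeks.
With Z inserted, Menu now waits for max(Hiring, Z).
New critical path: Lease→Permits→Design→SoftOpen = 4+5+8+3 = 20 ⇒ 20 weeks.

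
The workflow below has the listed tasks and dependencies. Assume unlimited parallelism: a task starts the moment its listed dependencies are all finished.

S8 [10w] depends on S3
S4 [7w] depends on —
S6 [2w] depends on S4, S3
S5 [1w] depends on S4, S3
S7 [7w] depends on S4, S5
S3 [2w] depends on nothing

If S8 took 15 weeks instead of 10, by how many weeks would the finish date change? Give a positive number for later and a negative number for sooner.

2

Critical path before the change: S4→S5→S7 = 7+1+7 = 15 giving 15 weeks.
The longest path through S8 is only 12 weeks, so S8 has float 3.
Now S3→S8 = 2+15 = 17 is longest, so the finish becomes 17 weeks.
Change in finish: 17 − 15 = +2 weeks.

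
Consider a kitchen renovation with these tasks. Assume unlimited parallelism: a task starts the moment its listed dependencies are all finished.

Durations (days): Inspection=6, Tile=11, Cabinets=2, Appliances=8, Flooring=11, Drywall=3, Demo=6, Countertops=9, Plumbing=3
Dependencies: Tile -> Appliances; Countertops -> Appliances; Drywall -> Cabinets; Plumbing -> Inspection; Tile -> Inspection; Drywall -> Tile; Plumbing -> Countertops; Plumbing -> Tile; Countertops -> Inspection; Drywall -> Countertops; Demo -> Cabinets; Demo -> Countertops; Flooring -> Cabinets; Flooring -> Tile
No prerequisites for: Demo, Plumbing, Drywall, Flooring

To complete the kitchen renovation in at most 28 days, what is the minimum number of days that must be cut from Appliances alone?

Current finish: 30 days; target: 28.
Appliances is on every critical path, so each day cut from Appliances cuts the finish by one (this holds down to a finish of 28).
Need 30 − 28 = 2 days off Appliances → Appliances becomes 6 days, finish becomes 28.

2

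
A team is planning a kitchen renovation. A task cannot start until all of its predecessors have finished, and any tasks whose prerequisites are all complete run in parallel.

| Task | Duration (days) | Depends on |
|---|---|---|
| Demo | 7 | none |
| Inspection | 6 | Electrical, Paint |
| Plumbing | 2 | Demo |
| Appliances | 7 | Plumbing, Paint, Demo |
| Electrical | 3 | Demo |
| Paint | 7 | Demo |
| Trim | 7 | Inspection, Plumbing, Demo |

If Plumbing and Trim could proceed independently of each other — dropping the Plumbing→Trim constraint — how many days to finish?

27

With the dependency in place, Demo→Paint→Inspection→Trim = 7+7+6+7 = 27 sets the finish at 27 days.
Dropping Plumbing→Trim doesn't change Trim's earliest start (20); another predecessor still binds.
New critical path: Demo→Paint→Inspection→Trim = 7+7+6+7 = 27 ⇒ 27 days.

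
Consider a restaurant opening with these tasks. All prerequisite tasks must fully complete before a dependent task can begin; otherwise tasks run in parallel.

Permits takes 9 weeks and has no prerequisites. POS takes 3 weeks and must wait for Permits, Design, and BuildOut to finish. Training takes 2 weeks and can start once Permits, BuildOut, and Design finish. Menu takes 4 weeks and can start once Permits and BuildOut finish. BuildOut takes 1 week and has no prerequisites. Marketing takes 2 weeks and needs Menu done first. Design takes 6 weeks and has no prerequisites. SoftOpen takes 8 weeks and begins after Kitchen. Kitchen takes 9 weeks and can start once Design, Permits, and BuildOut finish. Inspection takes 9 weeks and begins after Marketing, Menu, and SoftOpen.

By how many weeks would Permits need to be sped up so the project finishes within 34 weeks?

1

Current finish: 35 weeks; target: 34.
Permits is on every critical path, so each week cut from Permits cuts the finish by one (this holds down to a finish of 32).
Need 35 − 34 = 1 week off Permits → Permits becomes 8 weeks, finish becomes 34.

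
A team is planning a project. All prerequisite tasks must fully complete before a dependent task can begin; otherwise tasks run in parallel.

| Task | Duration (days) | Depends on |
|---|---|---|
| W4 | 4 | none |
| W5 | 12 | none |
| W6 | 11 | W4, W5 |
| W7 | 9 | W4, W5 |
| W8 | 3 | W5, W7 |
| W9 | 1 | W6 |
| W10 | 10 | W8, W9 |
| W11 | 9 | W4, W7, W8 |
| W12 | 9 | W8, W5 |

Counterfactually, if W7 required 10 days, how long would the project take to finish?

As given, the longest chain is W5→W7→W8→W10 = 12+9+3+10 = 34, so the finish is 34 days.
W7 is on the critical path; changing it to 10 makes that path 35 days.
No other chain overtakes it, so the finish is 35 days.

35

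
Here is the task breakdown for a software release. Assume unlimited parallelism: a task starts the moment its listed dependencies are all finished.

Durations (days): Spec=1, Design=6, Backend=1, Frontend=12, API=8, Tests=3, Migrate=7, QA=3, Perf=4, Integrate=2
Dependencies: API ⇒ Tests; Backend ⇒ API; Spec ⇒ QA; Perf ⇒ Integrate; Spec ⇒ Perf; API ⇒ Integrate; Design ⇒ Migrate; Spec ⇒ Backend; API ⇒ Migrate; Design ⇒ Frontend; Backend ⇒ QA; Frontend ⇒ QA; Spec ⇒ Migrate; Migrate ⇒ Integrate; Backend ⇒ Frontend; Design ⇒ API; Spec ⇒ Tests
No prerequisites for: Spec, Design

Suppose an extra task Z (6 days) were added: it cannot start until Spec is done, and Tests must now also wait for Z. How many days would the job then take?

23

Originally the job takes 23 days.
With Z inserted, Tests now waits for max(Spec, API, Z).
New critical path: Design→API→Migrate→Integrate = 6+8+7+2 = 23 ⇒ 23 days.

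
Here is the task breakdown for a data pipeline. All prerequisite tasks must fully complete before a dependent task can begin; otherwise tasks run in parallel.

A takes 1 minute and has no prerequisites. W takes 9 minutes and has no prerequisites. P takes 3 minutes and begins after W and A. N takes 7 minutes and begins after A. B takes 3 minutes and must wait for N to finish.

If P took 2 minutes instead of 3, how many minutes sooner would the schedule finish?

As given, the longest chain is W→P = 9+3 = 12, so the finish is 12 minutes.
P is on the critical path; changing it to 2 makes that path 11 minutes.
New critical path: A→N→B = 1+7+3 = 11 ⇒ 11 minutes.
Change in finish: 11 − 12 = -1 minutes.

1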